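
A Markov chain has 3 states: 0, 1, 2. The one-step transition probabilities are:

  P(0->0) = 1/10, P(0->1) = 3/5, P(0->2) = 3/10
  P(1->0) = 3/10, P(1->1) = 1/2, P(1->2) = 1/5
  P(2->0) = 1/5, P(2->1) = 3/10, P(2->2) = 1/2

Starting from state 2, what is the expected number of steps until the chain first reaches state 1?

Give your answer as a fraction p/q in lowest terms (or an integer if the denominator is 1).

Answer: 110/39

Derivation:
Let h_i = expected steps to first reach 1 from state i.
Boundary: h_1 = 0.
First-step equations for the other states:
  h_0 = 1 + 1/10*h_0 + 3/5*h_1 + 3/10*h_2
  h_2 = 1 + 1/5*h_0 + 3/10*h_1 + 1/2*h_2

Substituting h_1 = 0 and rearranging gives the linear system (I - Q) h = 1:
  [9/10, -3/10] . (h_0, h_2) = 1
  [-1/5, 1/2] . (h_0, h_2) = 1

Solving yields:
  h_0 = 80/39
  h_2 = 110/39

Starting state is 2, so the expected hitting time is h_2 = 110/39.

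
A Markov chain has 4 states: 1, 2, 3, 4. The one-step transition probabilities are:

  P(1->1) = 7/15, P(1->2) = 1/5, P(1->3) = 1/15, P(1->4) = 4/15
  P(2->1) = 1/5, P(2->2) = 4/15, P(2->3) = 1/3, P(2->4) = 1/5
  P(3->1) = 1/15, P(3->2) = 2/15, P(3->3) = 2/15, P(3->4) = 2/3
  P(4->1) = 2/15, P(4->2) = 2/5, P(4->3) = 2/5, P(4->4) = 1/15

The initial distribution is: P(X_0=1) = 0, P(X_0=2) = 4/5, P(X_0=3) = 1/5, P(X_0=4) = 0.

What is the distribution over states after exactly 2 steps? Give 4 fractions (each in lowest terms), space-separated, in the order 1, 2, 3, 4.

Propagating the distribution step by step (d_{t+1} = d_t * P):
d_0 = (1=0, 2=4/5, 3=1/5, 4=0)
  d_1[1] = 0*7/15 + 4/5*1/5 + 1/5*1/15 + 0*2/15 = 13/75
  d_1[2] = 0*1/5 + 4/5*4/15 + 1/5*2/15 + 0*2/5 = 6/25
  d_1[3] = 0*1/15 + 4/5*1/3 + 1/5*2/15 + 0*2/5 = 22/75
  d_1[4] = 0*4/15 + 4/5*1/5 + 1/5*2/3 + 0*1/15 = 22/75
d_1 = (1=13/75, 2=6/25, 3=22/75, 4=22/75)
  d_2[1] = 13/75*7/15 + 6/25*1/5 + 22/75*1/15 + 22/75*2/15 = 211/1125
  d_2[2] = 13/75*1/5 + 6/25*4/15 + 22/75*2/15 + 22/75*2/5 = 287/1125
  d_2[3] = 13/75*1/15 + 6/25*1/3 + 22/75*2/15 + 22/75*2/5 = 31/125
  d_2[4] = 13/75*4/15 + 6/25*1/5 + 22/75*2/3 + 22/75*1/15 = 116/375
d_2 = (1=211/1125, 2=287/1125, 3=31/125, 4=116/375)

Answer: 211/1125 287/1125 31/125 116/375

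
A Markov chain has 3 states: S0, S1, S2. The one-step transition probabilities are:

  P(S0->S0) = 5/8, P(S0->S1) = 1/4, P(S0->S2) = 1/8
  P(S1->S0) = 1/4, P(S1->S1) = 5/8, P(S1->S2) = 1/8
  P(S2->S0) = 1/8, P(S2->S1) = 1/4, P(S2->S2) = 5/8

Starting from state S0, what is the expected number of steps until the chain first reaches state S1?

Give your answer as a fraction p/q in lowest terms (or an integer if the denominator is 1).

Let h_i = expected steps to first reach S1 from state i.
Boundary: h_S1 = 0.
First-step equations for the other states:
  h_S0 = 1 + 5/8*h_S0 + 1/4*h_S1 + 1/8*h_S2
  h_S2 = 1 + 1/8*h_S0 + 1/4*h_S1 + 5/8*h_S2

Substituting h_S1 = 0 and rearranging gives the linear system (I - Q) h = 1:
  [3/8, -1/8] . (h_S0, h_S2) = 1
  [-1/8, 3/8] . (h_S0, h_S2) = 1

Solving yields:
  h_S0 = 4
  h_S2 = 4

Starting state is S0, so the expected hitting time is h_S0 = 4.

Answer: 4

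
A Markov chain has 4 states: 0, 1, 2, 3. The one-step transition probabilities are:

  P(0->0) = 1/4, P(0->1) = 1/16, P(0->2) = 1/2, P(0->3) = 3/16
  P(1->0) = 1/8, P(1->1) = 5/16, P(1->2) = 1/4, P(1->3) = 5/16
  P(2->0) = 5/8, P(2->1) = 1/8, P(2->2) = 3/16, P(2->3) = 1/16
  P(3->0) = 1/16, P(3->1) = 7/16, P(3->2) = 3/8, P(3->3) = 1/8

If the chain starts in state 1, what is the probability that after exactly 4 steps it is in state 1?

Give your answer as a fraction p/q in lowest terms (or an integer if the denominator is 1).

Answer: 6581/32768

Derivation:
Computing P^4 by repeated multiplication:
P^1 =
  0: [1/4, 1/16, 1/2, 3/16]
  1: [1/8, 5/16, 1/4, 5/16]
  2: [5/8, 1/8, 3/16, 1/16]
  3: [1/16, 7/16, 3/8, 1/8]
P^2 =
  0: [101/256, 23/128, 39/128, 31/256]
  1: [63/256, 35/128, 39/128, 45/256]
  2: [75/256, 33/256, 103/256, 45/256]
  3: [5/16, 31/128, 33/128, 3/16]
P^3 =
  0: [1307/4096, 11/64, 353/1024, 673/4096]
  1: [1217/4096, 221/1024, 161/512, 707/4096]
  2: [1441/4096, 761/4096, 1311/4096, 583/4096]
  3: [9/32, 429/2048, 687/2048, 89/512]
P^4 =
  0: [21429/65536, 6181/32768, 10773/32768, 10199/65536]
  1: [20223/65536, 6581/32768, 10689/32768, 10773/65536]
  2: [20979/65536, 11949/65536, 22003/65536, 10605/65536]
  3: [2597/8192, 6587/32768, 10521/32768, 659/4096]

(P^4)[1 -> 1] = 6581/32768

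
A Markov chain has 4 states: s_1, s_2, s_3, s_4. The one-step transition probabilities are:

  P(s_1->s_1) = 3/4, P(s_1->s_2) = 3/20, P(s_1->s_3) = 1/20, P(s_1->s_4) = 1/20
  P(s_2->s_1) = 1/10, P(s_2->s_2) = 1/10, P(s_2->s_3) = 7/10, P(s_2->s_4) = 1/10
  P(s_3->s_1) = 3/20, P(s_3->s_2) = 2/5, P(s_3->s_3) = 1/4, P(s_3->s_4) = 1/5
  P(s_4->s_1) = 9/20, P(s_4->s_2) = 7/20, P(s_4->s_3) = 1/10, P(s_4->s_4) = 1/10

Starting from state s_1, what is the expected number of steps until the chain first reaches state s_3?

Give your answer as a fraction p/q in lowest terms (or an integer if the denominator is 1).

Answer: 1975/303

Derivation:
Let h_i = expected steps to first reach s_3 from state i.
Boundary: h_s_3 = 0.
First-step equations for the other states:
  h_s_1 = 1 + 3/4*h_s_1 + 3/20*h_s_2 + 1/20*h_s_3 + 1/20*h_s_4
  h_s_2 = 1 + 1/10*h_s_1 + 1/10*h_s_2 + 7/10*h_s_3 + 1/10*h_s_4
  h_s_4 = 1 + 9/20*h_s_1 + 7/20*h_s_2 + 1/10*h_s_3 + 1/10*h_s_4

Substituting h_s_3 = 0 and rearranging gives the linear system (I - Q) h = 1:
  [1/4, -3/20, -1/20] . (h_s_1, h_s_2, h_s_4) = 1
  [-1/10, 9/10, -1/10] . (h_s_1, h_s_2, h_s_4) = 1
  [-9/20, -7/20, 9/10] . (h_s_1, h_s_2, h_s_4) = 1

Solving yields:
  h_s_1 = 1975/303
  h_s_2 = 245/101
  h_s_4 = 1610/303

Starting state is s_1, so the expected hitting time is h_s_1 = 1975/303.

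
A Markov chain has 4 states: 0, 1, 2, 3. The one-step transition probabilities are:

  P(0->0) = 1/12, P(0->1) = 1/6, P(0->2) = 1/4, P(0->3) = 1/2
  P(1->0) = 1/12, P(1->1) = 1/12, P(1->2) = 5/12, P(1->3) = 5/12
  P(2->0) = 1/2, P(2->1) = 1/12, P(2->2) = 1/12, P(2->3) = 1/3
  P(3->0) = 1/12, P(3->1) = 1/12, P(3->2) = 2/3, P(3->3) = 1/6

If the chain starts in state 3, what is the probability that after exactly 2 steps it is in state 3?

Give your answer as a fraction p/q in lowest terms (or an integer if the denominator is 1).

Answer: 47/144

Derivation:
Computing P^2 by repeated multiplication:
P^1 =
  0: [1/12, 1/6, 1/4, 1/2]
  1: [1/12, 1/12, 5/12, 5/12]
  2: [1/2, 1/12, 1/12, 1/3]
  3: [1/12, 1/12, 2/3, 1/6]
P^2 =
  0: [3/16, 13/144, 4/9, 5/18]
  1: [37/144, 13/144, 53/144, 41/144]
  2: [17/144, 1/8, 7/18, 53/144]
  3: [13/36, 13/144, 2/9, 47/144]

(P^2)[3 -> 3] = 47/144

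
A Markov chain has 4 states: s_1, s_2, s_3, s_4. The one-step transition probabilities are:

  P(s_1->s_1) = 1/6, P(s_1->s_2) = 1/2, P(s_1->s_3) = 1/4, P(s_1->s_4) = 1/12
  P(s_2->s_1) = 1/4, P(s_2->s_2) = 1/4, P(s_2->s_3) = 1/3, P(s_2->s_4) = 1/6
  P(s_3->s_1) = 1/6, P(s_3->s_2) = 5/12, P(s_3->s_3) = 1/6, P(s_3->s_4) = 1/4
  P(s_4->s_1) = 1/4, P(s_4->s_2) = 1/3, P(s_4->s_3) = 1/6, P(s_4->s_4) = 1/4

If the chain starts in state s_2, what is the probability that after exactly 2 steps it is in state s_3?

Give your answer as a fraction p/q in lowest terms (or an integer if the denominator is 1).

Answer: 11/48

Derivation:
Computing P^2 by repeated multiplication:
P^1 =
  s_1: [1/6, 1/2, 1/4, 1/12]
  s_2: [1/4, 1/4, 1/3, 1/6]
  s_3: [1/6, 5/12, 1/6, 1/4]
  s_4: [1/4, 1/3, 1/6, 1/4]
P^2 =
  s_1: [31/144, 49/144, 19/72, 13/72]
  s_2: [29/144, 55/144, 11/48, 3/16]
  s_3: [2/9, 49/144, 1/4, 3/16]
  s_4: [31/144, 13/36, 35/144, 13/72]

(P^2)[s_2 -> s_3] = 11/48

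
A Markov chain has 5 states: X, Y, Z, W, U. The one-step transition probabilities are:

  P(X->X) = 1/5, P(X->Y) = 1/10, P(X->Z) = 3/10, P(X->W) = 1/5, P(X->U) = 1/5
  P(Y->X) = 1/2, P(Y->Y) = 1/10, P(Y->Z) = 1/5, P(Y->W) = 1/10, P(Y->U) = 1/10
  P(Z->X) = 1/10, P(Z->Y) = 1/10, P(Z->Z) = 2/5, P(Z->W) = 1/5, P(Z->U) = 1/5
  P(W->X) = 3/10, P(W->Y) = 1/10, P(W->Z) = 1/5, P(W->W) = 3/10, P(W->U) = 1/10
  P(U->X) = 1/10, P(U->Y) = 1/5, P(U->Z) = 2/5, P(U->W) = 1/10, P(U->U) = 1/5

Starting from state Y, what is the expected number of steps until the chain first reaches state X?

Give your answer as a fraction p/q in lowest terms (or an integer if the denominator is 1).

Answer: 280/83

Derivation:
Let h_i = expected steps to first reach X from state i.
Boundary: h_X = 0.
First-step equations for the other states:
  h_Y = 1 + 1/2*h_X + 1/10*h_Y + 1/5*h_Z + 1/10*h_W + 1/10*h_U
  h_Z = 1 + 1/10*h_X + 1/10*h_Y + 2/5*h_Z + 1/5*h_W + 1/5*h_U
  h_W = 1 + 3/10*h_X + 1/10*h_Y + 1/5*h_Z + 3/10*h_W + 1/10*h_U
  h_U = 1 + 1/10*h_X + 1/5*h_Y + 2/5*h_Z + 1/10*h_W + 1/5*h_U

Substituting h_X = 0 and rearranging gives the linear system (I - Q) h = 1:
  [9/10, -1/5, -1/10, -1/10] . (h_Y, h_Z, h_W, h_U) = 1
  [-1/10, 3/5, -1/5, -1/5] . (h_Y, h_Z, h_W, h_U) = 1
  [-1/10, -1/5, 7/10, -1/10] . (h_Y, h_Z, h_W, h_U) = 1
  [-1/5, -2/5, -1/10, 4/5] . (h_Y, h_Z, h_W, h_U) = 1

Solving yields:
  h_Y = 280/83
  h_Z = 449/83
  h_W = 350/83
  h_U = 442/83

Starting state is Y, so the expected hitting time is h_Y = 280/83.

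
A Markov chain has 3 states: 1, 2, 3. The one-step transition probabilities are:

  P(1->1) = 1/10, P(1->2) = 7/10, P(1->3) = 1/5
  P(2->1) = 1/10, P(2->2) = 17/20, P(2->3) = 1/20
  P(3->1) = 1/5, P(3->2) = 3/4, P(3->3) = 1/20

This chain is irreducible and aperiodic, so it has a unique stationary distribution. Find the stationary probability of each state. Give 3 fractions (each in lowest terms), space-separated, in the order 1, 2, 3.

Answer: 21/197 163/197 13/197

Derivation:
The stationary distribution satisfies pi = pi * P, i.e.:
  pi_1 = 1/10*pi_1 + 1/10*pi_2 + 1/5*pi_3
  pi_2 = 7/10*pi_1 + 17/20*pi_2 + 3/4*pi_3
  pi_3 = 1/5*pi_1 + 1/20*pi_2 + 1/20*pi_3
with normalization: pi_1 + pi_2 + pi_3 = 1.

Using the first 2 balance equations plus normalization, the linear system A*pi = b is:
  [-9/10, 1/10, 1/5] . pi = 0
  [7/10, -3/20, 3/4] . pi = 0
  [1, 1, 1] . pi = 1

Solving yields:
  pi_1 = 21/197
  pi_2 = 163/197
  pi_3 = 13/197

Verification (pi * P):
  21/197*1/10 + 163/197*1/10 + 13/197*1/5 = 21/197 = pi_1  (ok)
  21/197*7/10 + 163/197*17/20 + 13/197*3/4 = 163/197 = pi_2  (ok)
  21/197*1/5 + 163/197*1/20 + 13/197*1/20 = 13/197 = pi_3  (ok)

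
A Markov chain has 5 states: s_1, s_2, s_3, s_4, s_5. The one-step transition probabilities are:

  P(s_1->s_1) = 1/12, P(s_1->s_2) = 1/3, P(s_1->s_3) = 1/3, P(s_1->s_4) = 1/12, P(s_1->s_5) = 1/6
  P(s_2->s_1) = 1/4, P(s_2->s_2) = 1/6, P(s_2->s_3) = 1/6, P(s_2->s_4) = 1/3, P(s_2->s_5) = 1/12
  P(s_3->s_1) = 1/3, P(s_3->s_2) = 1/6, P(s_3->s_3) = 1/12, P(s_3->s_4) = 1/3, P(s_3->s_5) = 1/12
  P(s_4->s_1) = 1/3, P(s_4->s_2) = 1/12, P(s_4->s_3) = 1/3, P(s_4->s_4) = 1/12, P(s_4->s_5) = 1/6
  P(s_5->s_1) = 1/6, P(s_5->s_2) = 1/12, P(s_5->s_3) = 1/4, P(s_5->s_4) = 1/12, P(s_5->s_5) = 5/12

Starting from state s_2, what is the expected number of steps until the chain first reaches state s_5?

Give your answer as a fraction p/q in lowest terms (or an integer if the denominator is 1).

Answer: 10980/1339

Derivation:
Let h_i = expected steps to first reach s_5 from state i.
Boundary: h_s_5 = 0.
First-step equations for the other states:
  h_s_1 = 1 + 1/12*h_s_1 + 1/3*h_s_2 + 1/3*h_s_3 + 1/12*h_s_4 + 1/6*h_s_5
  h_s_2 = 1 + 1/4*h_s_1 + 1/6*h_s_2 + 1/6*h_s_3 + 1/3*h_s_4 + 1/12*h_s_5
  h_s_3 = 1 + 1/3*h_s_1 + 1/6*h_s_2 + 1/12*h_s_3 + 1/3*h_s_4 + 1/12*h_s_5
  h_s_4 = 1 + 1/3*h_s_1 + 1/12*h_s_2 + 1/3*h_s_3 + 1/12*h_s_4 + 1/6*h_s_5

Substituting h_s_5 = 0 and rearranging gives the linear system (I - Q) h = 1:
  [11/12, -1/3, -1/3, -1/12] . (h_s_1, h_s_2, h_s_3, h_s_4) = 1
  [-1/4, 5/6, -1/6, -1/3] . (h_s_1, h_s_2, h_s_3, h_s_4) = 1
  [-1/3, -1/6, 11/12, -1/3] . (h_s_1, h_s_2, h_s_3, h_s_4) = 1
  [-1/3, -1/12, -1/3, 11/12] . (h_s_1, h_s_2, h_s_3, h_s_4) = 1

Solving yields:
  h_s_1 = 10356/1339
  h_s_2 = 10980/1339
  h_s_3 = 10932/1339
  h_s_4 = 10200/1339

Starting state is s_2, so the expected hitting time is h_s_2 = 10980/1339.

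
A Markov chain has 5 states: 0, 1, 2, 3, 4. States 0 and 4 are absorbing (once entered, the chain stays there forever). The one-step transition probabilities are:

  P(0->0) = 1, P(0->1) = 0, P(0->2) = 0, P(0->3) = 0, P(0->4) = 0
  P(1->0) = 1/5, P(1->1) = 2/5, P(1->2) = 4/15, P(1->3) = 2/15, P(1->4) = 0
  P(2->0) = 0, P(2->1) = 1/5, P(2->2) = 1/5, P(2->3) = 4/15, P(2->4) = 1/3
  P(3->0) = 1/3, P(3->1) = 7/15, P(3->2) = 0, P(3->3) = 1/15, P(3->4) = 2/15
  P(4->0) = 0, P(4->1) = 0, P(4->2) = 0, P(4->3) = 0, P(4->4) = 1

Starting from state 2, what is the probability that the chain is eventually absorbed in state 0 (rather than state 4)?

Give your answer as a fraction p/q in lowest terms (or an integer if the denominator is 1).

Let a_i = P(absorbed in 0 | start in state i).
Boundary conditions: a_0 = 1, a_4 = 0.
For each transient state i, a_i = sum_j P(i->j) * a_j:
  a_1 = 1/5*a_0 + 2/5*a_1 + 4/15*a_2 + 2/15*a_3 + 0*a_4
  a_2 = 0*a_0 + 1/5*a_1 + 1/5*a_2 + 4/15*a_3 + 1/3*a_4
  a_3 = 1/3*a_0 + 7/15*a_1 + 0*a_2 + 1/15*a_3 + 2/15*a_4

Substituting a_0 = 1 and a_4 = 0, rearrange to (I - Q) a = r where r[i] = P(i -> 0):
  [3/5, -4/15, -2/15] . (a_1, a_2, a_3) = 1/5
  [-1/5, 4/5, -4/15] . (a_1, a_2, a_3) = 0
  [-7/15, 0, 14/15] . (a_1, a_2, a_3) = 1/3

Solving yields:
  a_1 = 88/133
  a_2 = 15/38
  a_3 = 183/266

Starting state is 2, so the absorption probability is a_2 = 15/38.

Answer: 15/38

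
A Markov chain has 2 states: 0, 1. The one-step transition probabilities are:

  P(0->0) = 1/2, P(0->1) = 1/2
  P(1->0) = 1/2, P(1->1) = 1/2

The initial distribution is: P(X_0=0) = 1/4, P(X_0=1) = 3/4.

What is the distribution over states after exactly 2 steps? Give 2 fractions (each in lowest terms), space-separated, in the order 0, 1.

Answer: 1/2 1/2

Derivation:
Propagating the distribution step by step (d_{t+1} = d_t * P):
d_0 = (0=1/4, 1=3/4)
  d_1[0] = 1/4*1/2 + 3/4*1/2 = 1/2
  d_1[1] = 1/4*1/2 + 3/4*1/2 = 1/2
d_1 = (0=1/2, 1=1/2)
  d_2[0] = 1/2*1/2 + 1/2*1/2 = 1/2
  d_2[1] = 1/2*1/2 + 1/2*1/2 = 1/2
d_2 = (0=1/2, 1=1/2)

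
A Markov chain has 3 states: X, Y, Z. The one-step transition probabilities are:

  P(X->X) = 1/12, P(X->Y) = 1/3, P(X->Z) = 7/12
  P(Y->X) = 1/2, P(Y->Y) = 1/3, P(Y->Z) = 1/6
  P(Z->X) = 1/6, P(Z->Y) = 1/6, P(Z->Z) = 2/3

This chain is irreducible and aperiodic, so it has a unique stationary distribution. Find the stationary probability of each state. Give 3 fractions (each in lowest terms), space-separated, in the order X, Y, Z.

The stationary distribution satisfies pi = pi * P, i.e.:
  pi_X = 1/12*pi_X + 1/2*pi_Y + 1/6*pi_Z
  pi_Y = 1/3*pi_X + 1/3*pi_Y + 1/6*pi_Z
  pi_Z = 7/12*pi_X + 1/6*pi_Y + 2/3*pi_Z
with normalization: pi_X + pi_Y + pi_Z = 1.

Using the first 2 balance equations plus normalization, the linear system A*pi = b is:
  [-11/12, 1/2, 1/6] . pi = 0
  [1/3, -2/3, 1/6] . pi = 0
  [1, 1, 1] . pi = 1

Solving yields:
  pi_X = 14/61
  pi_Y = 15/61
  pi_Z = 32/61

Verification (pi * P):
  14/61*1/12 + 15/61*1/2 + 32/61*1/6 = 14/61 = pi_X  (ok)
  14/61*1/3 + 15/61*1/3 + 32/61*1/6 = 15/61 = pi_Y  (ok)
  14/61*7/12 + 15/61*1/6 + 32/61*2/3 = 32/61 = pi_Z  (ok)

Answer: 14/61 15/61 32/61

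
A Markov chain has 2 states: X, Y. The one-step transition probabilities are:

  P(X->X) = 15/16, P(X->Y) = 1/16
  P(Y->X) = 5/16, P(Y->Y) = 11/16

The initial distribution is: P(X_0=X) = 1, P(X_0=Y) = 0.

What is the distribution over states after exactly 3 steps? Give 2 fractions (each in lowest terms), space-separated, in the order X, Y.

Propagating the distribution step by step (d_{t+1} = d_t * P):
d_0 = (X=1, Y=0)
  d_1[X] = 1*15/16 + 0*5/16 = 15/16
  d_1[Y] = 1*1/16 + 0*11/16 = 1/16
d_1 = (X=15/16, Y=1/16)
  d_2[X] = 15/16*15/16 + 1/16*5/16 = 115/128
  d_2[Y] = 15/16*1/16 + 1/16*11/16 = 13/128
d_2 = (X=115/128, Y=13/128)
  d_3[X] = 115/128*15/16 + 13/128*5/16 = 895/1024
  d_3[Y] = 115/128*1/16 + 13/128*11/16 = 129/1024
d_3 = (X=895/1024, Y=129/1024)

Answer: 895/1024 129/1024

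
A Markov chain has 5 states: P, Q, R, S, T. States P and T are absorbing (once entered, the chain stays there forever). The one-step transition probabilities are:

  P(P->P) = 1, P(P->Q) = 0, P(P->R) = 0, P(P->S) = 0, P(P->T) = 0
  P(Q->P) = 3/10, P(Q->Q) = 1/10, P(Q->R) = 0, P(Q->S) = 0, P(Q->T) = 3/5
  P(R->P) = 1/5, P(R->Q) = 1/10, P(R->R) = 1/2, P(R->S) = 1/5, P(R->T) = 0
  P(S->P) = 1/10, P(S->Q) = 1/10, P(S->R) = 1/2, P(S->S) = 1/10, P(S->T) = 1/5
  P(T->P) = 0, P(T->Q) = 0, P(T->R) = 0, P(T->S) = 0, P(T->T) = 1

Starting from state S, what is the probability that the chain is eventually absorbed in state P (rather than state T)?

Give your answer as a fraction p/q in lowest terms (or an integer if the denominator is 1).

Let a_i = P(absorbed in P | start in state i).
Boundary conditions: a_P = 1, a_T = 0.
For each transient state i, a_i = sum_j P(i->j) * a_j:
  a_Q = 3/10*a_P + 1/10*a_Q + 0*a_R + 0*a_S + 3/5*a_T
  a_R = 1/5*a_P + 1/10*a_Q + 1/2*a_R + 1/5*a_S + 0*a_T
  a_S = 1/10*a_P + 1/10*a_Q + 1/2*a_R + 1/10*a_S + 1/5*a_T

Substituting a_P = 1 and a_T = 0, rearrange to (I - Q) a = r where r[i] = P(i -> P):
  [9/10, 0, 0] . (a_Q, a_R, a_S) = 3/10
  [-1/10, 1/2, -1/5] . (a_Q, a_R, a_S) = 1/5
  [-1/10, -1/2, 9/10] . (a_Q, a_R, a_S) = 1/10

Solving yields:
  a_Q = 1/3
  a_R = 71/105
  a_S = 11/21

Starting state is S, so the absorption probability is a_S = 11/21.

Answer: 11/21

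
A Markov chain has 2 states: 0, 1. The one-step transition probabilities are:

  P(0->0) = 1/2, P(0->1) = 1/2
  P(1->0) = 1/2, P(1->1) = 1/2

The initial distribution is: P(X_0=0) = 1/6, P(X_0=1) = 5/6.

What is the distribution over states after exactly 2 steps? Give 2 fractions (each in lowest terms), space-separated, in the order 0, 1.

Answer: 1/2 1/2

Derivation:
Propagating the distribution step by step (d_{t+1} = d_t * P):
d_0 = (0=1/6, 1=5/6)
  d_1[0] = 1/6*1/2 + 5/6*1/2 = 1/2
  d_1[1] = 1/6*1/2 + 5/6*1/2 = 1/2
d_1 = (0=1/2, 1=1/2)
  d_2[0] = 1/2*1/2 + 1/2*1/2 = 1/2
  d_2[1] = 1/2*1/2 + 1/2*1/2 = 1/2
d_2 = (0=1/2, 1=1/2)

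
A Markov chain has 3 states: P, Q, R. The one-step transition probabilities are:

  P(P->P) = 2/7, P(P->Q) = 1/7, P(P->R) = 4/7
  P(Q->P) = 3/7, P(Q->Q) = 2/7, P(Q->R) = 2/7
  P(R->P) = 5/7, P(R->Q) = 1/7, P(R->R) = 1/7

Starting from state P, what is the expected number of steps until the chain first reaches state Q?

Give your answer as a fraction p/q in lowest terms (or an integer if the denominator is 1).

Answer: 7

Derivation:
Let h_i = expected steps to first reach Q from state i.
Boundary: h_Q = 0.
First-step equations for the other states:
  h_P = 1 + 2/7*h_P + 1/7*h_Q + 4/7*h_R
  h_R = 1 + 5/7*h_P + 1/7*h_Q + 1/7*h_R

Substituting h_Q = 0 and rearranging gives the linear system (I - Q) h = 1:
  [5/7, -4/7] . (h_P, h_R) = 1
  [-5/7, 6/7] . (h_P, h_R) = 1

Solving yields:
  h_P = 7
  h_R = 7

Starting state is P, so the expected hitting time is h_P = 7.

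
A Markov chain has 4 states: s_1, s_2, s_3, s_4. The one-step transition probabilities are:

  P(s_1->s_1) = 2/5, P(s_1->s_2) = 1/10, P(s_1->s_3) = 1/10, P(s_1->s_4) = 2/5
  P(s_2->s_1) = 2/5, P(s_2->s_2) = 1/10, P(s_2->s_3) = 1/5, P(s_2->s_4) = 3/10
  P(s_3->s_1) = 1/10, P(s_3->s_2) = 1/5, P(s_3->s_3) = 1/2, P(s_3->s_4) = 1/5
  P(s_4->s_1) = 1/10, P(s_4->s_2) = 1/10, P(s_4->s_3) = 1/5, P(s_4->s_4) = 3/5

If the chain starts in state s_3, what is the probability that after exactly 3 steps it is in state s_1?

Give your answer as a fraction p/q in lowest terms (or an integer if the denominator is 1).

Answer: 101/500

Derivation:
Computing P^3 by repeated multiplication:
P^1 =
  s_1: [2/5, 1/10, 1/10, 2/5]
  s_2: [2/5, 1/10, 1/5, 3/10]
  s_3: [1/10, 1/5, 1/2, 1/5]
  s_4: [1/10, 1/10, 1/5, 3/5]
P^2 =
  s_1: [1/4, 11/100, 19/100, 9/20]
  s_2: [1/4, 3/25, 11/50, 41/100]
  s_3: [19/100, 3/20, 17/50, 8/25]
  s_4: [4/25, 3/25, 1/4, 47/100]
P^3 =
  s_1: [26/125, 119/1000, 29/125, 441/1000]
  s_2: [211/1000, 61/500, 241/1000, 213/500]
  s_3: [101/500, 67/500, 283/1000, 381/1000]
  s_4: [23/125, 1/8, 259/1000, 54/125]

(P^3)[s_3 -> s_1] = 101/500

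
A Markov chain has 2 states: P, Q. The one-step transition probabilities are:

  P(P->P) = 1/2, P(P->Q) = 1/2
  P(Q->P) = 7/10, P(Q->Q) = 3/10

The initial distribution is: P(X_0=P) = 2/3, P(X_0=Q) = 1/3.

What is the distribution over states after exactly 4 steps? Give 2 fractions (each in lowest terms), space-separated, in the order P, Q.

Propagating the distribution step by step (d_{t+1} = d_t * P):
d_0 = (P=2/3, Q=1/3)
  d_1[P] = 2/3*1/2 + 1/3*7/10 = 17/30
  d_1[Q] = 2/3*1/2 + 1/3*3/10 = 13/30
d_1 = (P=17/30, Q=13/30)
  d_2[P] = 17/30*1/2 + 13/30*7/10 = 44/75
  d_2[Q] = 17/30*1/2 + 13/30*3/10 = 31/75
d_2 = (P=44/75, Q=31/75)
  d_3[P] = 44/75*1/2 + 31/75*7/10 = 437/750
  d_3[Q] = 44/75*1/2 + 31/75*3/10 = 313/750
d_3 = (P=437/750, Q=313/750)
  d_4[P] = 437/750*1/2 + 313/750*7/10 = 1094/1875
  d_4[Q] = 437/750*1/2 + 313/750*3/10 = 781/1875
d_4 = (P=1094/1875, Q=781/1875)

Answer: 1094/1875 781/1875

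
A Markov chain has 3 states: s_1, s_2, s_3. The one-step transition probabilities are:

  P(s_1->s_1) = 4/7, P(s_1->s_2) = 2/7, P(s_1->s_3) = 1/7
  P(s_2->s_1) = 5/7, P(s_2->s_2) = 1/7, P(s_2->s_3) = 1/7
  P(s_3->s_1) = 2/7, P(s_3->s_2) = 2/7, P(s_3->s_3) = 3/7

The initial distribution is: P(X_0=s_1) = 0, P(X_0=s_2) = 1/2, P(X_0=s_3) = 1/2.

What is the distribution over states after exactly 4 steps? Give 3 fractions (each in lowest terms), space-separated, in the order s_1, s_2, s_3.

Propagating the distribution step by step (d_{t+1} = d_t * P):
d_0 = (s_1=0, s_2=1/2, s_3=1/2)
  d_1[s_1] = 0*4/7 + 1/2*5/7 + 1/2*2/7 = 1/2
  d_1[s_2] = 0*2/7 + 1/2*1/7 + 1/2*2/7 = 3/14
  d_1[s_3] = 0*1/7 + 1/2*1/7 + 1/2*3/7 = 2/7
d_1 = (s_1=1/2, s_2=3/14, s_3=2/7)
  d_2[s_1] = 1/2*4/7 + 3/14*5/7 + 2/7*2/7 = 51/98
  d_2[s_2] = 1/2*2/7 + 3/14*1/7 + 2/7*2/7 = 25/98
  d_2[s_3] = 1/2*1/7 + 3/14*1/7 + 2/7*3/7 = 11/49
d_2 = (s_1=51/98, s_2=25/98, s_3=11/49)
  d_3[s_1] = 51/98*4/7 + 25/98*5/7 + 11/49*2/7 = 373/686
  d_3[s_2] = 51/98*2/7 + 25/98*1/7 + 11/49*2/7 = 171/686
  d_3[s_3] = 51/98*1/7 + 25/98*1/7 + 11/49*3/7 = 71/343
d_3 = (s_1=373/686, s_2=171/686, s_3=71/343)
  d_4[s_1] = 373/686*4/7 + 171/686*5/7 + 71/343*2/7 = 2631/4802
  d_4[s_2] = 373/686*2/7 + 171/686*1/7 + 71/343*2/7 = 1201/4802
  d_4[s_3] = 373/686*1/7 + 171/686*1/7 + 71/343*3/7 = 485/2401
d_4 = (s_1=2631/4802, s_2=1201/4802, s_3=485/2401)

Answer: 2631/4802 1201/4802 485/2401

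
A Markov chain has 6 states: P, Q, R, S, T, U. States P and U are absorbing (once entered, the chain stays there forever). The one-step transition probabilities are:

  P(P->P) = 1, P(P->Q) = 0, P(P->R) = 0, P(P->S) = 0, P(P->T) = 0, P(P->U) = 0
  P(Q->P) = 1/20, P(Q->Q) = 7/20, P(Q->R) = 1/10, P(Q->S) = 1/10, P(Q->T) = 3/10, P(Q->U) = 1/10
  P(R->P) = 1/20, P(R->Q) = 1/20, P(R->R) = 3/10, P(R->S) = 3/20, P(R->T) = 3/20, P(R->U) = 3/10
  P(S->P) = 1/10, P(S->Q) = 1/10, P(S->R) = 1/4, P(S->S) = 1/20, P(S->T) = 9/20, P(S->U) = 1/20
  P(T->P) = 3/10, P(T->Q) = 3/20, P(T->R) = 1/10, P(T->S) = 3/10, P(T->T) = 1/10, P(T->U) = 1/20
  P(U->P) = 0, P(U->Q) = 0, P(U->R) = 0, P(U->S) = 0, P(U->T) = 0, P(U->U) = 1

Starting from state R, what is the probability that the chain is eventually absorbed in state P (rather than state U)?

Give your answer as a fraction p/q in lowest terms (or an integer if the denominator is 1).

Let a_i = P(absorbed in P | start in state i).
Boundary conditions: a_P = 1, a_U = 0.
For each transient state i, a_i = sum_j P(i->j) * a_j:
  a_Q = 1/20*a_P + 7/20*a_Q + 1/10*a_R + 1/10*a_S + 3/10*a_T + 1/10*a_U
  a_R = 1/20*a_P + 1/20*a_Q + 3/10*a_R + 3/20*a_S + 3/20*a_T + 3/10*a_U
  a_S = 1/10*a_P + 1/10*a_Q + 1/4*a_R + 1/20*a_S + 9/20*a_T + 1/20*a_U
  a_T = 3/10*a_P + 3/20*a_Q + 1/10*a_R + 3/10*a_S + 1/10*a_T + 1/20*a_U

Substituting a_P = 1 and a_U = 0, rearrange to (I - Q) a = r where r[i] = P(i -> P):
  [13/20, -1/10, -1/10, -3/10] . (a_Q, a_R, a_S, a_T) = 1/20
  [-1/20, 7/10, -3/20, -3/20] . (a_Q, a_R, a_S, a_T) = 1/20
  [-1/10, -1/4, 19/20, -9/20] . (a_Q, a_R, a_S, a_T) = 1/10
  [-3/20, -1/10, -3/10, 9/10] . (a_Q, a_R, a_S, a_T) = 3/10

Solving yields:
  a_Q = 1566/3011
  a_R = 1110/3011
  a_S = 6799/12044
  a_T = 23455/36132

Starting state is R, so the absorption probability is a_R = 1110/3011.

Answer: 1110/3011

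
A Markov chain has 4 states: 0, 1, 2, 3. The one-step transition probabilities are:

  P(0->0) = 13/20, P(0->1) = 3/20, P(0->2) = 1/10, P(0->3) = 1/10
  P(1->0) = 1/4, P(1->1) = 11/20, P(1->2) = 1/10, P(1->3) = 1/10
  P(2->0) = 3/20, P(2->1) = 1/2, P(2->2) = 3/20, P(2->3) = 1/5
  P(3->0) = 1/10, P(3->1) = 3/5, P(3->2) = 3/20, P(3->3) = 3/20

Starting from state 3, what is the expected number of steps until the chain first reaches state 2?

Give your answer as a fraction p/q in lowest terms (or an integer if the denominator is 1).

Let h_i = expected steps to first reach 2 from state i.
Boundary: h_2 = 0.
First-step equations for the other states:
  h_0 = 1 + 13/20*h_0 + 3/20*h_1 + 1/10*h_2 + 1/10*h_3
  h_1 = 1 + 1/4*h_0 + 11/20*h_1 + 1/10*h_2 + 1/10*h_3
  h_3 = 1 + 1/10*h_0 + 3/5*h_1 + 3/20*h_2 + 3/20*h_3

Substituting h_2 = 0 and rearranging gives the linear system (I - Q) h = 1:
  [7/20, -3/20, -1/10] . (h_0, h_1, h_3) = 1
  [-1/4, 9/20, -1/10] . (h_0, h_1, h_3) = 1
  [-1/10, -3/5, 17/20] . (h_0, h_1, h_3) = 1

Solving yields:
  h_0 = 19/2
  h_1 = 19/2
  h_3 = 9

Starting state is 3, so the expected hitting time is h_3 = 9.

Answer: 9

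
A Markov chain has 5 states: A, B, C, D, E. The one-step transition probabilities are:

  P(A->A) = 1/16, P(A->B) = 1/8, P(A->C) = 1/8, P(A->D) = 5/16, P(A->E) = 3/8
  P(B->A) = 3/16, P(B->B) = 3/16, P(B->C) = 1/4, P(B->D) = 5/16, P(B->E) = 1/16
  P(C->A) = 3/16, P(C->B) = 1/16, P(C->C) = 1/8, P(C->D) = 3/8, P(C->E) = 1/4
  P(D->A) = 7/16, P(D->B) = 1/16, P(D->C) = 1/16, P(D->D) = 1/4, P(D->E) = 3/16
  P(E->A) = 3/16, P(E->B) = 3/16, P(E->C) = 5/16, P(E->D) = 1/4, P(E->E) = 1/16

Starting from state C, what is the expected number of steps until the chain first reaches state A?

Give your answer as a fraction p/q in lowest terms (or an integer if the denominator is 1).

Answer: 38928/10297

Derivation:
Let h_i = expected steps to first reach A from state i.
Boundary: h_A = 0.
First-step equations for the other states:
  h_B = 1 + 3/16*h_A + 3/16*h_B + 1/4*h_C + 5/16*h_D + 1/16*h_E
  h_C = 1 + 3/16*h_A + 1/16*h_B + 1/8*h_C + 3/8*h_D + 1/4*h_E
  h_D = 1 + 7/16*h_A + 1/16*h_B + 1/16*h_C + 1/4*h_D + 3/16*h_E
  h_E = 1 + 3/16*h_A + 3/16*h_B + 5/16*h_C + 1/4*h_D + 1/16*h_E

Substituting h_A = 0 and rearranging gives the linear system (I - Q) h = 1:
  [13/16, -1/4, -5/16, -1/16] . (h_B, h_C, h_D, h_E) = 1
  [-1/16, 7/8, -3/8, -1/4] . (h_B, h_C, h_D, h_E) = 1
  [-1/16, -1/16, 3/4, -3/16] . (h_B, h_C, h_D, h_E) = 1
  [-3/16, -5/16, -1/4, 15/16] . (h_B, h_C, h_D, h_E) = 1

Solving yields:
  h_B = 39344/10297
  h_C = 38928/10297
  h_D = 30224/10297
  h_E = 39888/10297

Starting state is C, so the expected hitting time is h_C = 38928/10297.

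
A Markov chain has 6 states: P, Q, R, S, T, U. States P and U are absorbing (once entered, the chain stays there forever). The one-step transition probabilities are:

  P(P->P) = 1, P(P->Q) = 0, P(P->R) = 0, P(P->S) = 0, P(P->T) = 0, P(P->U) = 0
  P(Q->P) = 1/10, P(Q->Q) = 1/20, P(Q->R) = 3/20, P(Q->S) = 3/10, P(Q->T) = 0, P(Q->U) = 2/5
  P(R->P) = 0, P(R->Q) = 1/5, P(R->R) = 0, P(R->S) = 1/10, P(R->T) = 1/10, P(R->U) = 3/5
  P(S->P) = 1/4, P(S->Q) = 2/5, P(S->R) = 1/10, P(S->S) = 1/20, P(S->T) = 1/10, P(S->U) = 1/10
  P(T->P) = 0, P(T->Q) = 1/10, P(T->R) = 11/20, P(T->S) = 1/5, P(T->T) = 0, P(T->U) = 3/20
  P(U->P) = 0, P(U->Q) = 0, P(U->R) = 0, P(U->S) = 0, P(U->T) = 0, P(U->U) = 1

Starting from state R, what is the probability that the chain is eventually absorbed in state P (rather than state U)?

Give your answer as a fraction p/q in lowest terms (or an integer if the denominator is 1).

Answer: 1832/17455

Derivation:
Let a_i = P(absorbed in P | start in state i).
Boundary conditions: a_P = 1, a_U = 0.
For each transient state i, a_i = sum_j P(i->j) * a_j:
  a_Q = 1/10*a_P + 1/20*a_Q + 3/20*a_R + 3/10*a_S + 0*a_T + 2/5*a_U
  a_R = 0*a_P + 1/5*a_Q + 0*a_R + 1/10*a_S + 1/10*a_T + 3/5*a_U
  a_S = 1/4*a_P + 2/5*a_Q + 1/10*a_R + 1/20*a_S + 1/10*a_T + 1/10*a_U
  a_T = 0*a_P + 1/10*a_Q + 11/20*a_R + 1/5*a_S + 0*a_T + 3/20*a_U

Substituting a_P = 1 and a_U = 0, rearrange to (I - Q) a = r where r[i] = P(i -> P):
  [19/20, -3/20, -3/10, 0] . (a_Q, a_R, a_S, a_T) = 1/10
  [-1/5, 1, -1/10, -1/10] . (a_Q, a_R, a_S, a_T) = 0
  [-2/5, -1/10, 19/20, -1/10] . (a_Q, a_R, a_S, a_T) = 1/4
  [-1/10, -11/20, -1/5, 1] . (a_Q, a_R, a_S, a_T) = 0

Solving yields:
  a_Q = 4304/17455
  a_R = 1832/17455
  a_S = 1379/3491
  a_T = 2817/17455

Starting state is R, so the absorption probability is a_R = 1832/17455.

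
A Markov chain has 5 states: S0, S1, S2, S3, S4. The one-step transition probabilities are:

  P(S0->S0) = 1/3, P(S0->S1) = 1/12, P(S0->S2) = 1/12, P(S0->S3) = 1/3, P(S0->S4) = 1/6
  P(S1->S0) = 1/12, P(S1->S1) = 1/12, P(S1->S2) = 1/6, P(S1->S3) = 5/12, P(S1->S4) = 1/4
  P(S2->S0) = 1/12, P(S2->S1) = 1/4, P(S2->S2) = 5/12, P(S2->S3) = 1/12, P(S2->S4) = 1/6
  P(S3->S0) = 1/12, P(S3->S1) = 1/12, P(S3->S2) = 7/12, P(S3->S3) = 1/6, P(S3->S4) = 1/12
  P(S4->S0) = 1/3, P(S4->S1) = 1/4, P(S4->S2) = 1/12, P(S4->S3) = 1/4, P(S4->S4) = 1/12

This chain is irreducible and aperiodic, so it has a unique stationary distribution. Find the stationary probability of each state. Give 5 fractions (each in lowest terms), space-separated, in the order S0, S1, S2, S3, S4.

Answer: 3125/19428 1553/9714 6023/19428 1425/6476 2899/19428

Derivation:
The stationary distribution satisfies pi = pi * P, i.e.:
  pi_S0 = 1/3*pi_S0 + 1/12*pi_S1 + 1/12*pi_S2 + 1/12*pi_S3 + 1/3*pi_S4
  pi_S1 = 1/12*pi_S0 + 1/12*pi_S1 + 1/4*pi_S2 + 1/12*pi_S3 + 1/4*pi_S4
  pi_S2 = 1/12*pi_S0 + 1/6*pi_S1 + 5/12*pi_S2 + 7/12*pi_S3 + 1/12*pi_S4
  pi_S3 = 1/3*pi_S0 + 5/12*pi_S1 + 1/12*pi_S2 + 1/6*pi_S3 + 1/4*pi_S4
  pi_S4 = 1/6*pi_S0 + 1/4*pi_S1 + 1/6*pi_S2 + 1/12*pi_S3 + 1/12*pi_S4
with normalization: pi_S0 + pi_S1 + pi_S2 + pi_S3 + pi_S4 = 1.

Using the first 4 balance equations plus normalization, the linear system A*pi = b is:
  [-2/3, 1/12, 1/12, 1/12, 1/3] . pi = 0
  [1/12, -11/12, 1/4, 1/12, 1/4] . pi = 0
  [1/12, 1/6, -7/12, 7/12, 1/12] . pi = 0
  [1/3, 5/12, 1/12, -5/6, 1/4] . pi = 0
  [1, 1, 1, 1, 1] . pi = 1

Solving yields:
  pi_S0 = 3125/19428
  pi_S1 = 1553/9714
  pi_S2 = 6023/19428
  pi_S3 = 1425/6476
  pi_S4 = 2899/19428

Verification (pi * P):
  3125/19428*1/3 + 1553/9714*1/12 + 6023/19428*1/12 + 1425/6476*1/12 + 2899/19428*1/3 = 3125/19428 = pi_S0  (ok)
  3125/19428*1/12 + 1553/9714*1/12 + 6023/19428*1/4 + 1425/6476*1/12 + 2899/19428*1/4 = 1553/9714 = pi_S1  (ok)
  3125/19428*1/12 + 1553/9714*1/6 + 6023/19428*5/12 + 1425/6476*7/12 + 2899/19428*1/12 = 6023/19428 = pi_S2  (ok)
  3125/19428*1/3 + 1553/9714*5/12 + 6023/19428*1/12 + 1425/6476*1/6 + 2899/19428*1/4 = 1425/6476 = pi_S3  (ok)
  3125/19428*1/6 + 1553/9714*1/4 + 6023/19428*1/6 + 1425/6476*1/12 + 2899/19428*1/12 = 2899/19428 = pi_S4  (ok)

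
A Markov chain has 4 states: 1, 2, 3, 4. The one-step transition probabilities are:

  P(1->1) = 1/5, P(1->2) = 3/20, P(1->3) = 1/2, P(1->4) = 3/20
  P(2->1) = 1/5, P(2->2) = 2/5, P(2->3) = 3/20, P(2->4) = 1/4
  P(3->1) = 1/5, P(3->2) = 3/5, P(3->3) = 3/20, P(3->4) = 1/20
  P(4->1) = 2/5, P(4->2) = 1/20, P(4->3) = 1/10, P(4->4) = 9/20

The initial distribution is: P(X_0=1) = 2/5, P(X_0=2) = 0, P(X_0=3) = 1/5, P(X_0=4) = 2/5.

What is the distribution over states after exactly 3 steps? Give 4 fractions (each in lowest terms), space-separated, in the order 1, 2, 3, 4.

Propagating the distribution step by step (d_{t+1} = d_t * P):
d_0 = (1=2/5, 2=0, 3=1/5, 4=2/5)
  d_1[1] = 2/5*1/5 + 0*1/5 + 1/5*1/5 + 2/5*2/5 = 7/25
  d_1[2] = 2/5*3/20 + 0*2/5 + 1/5*3/5 + 2/5*1/20 = 1/5
  d_1[3] = 2/5*1/2 + 0*3/20 + 1/5*3/20 + 2/5*1/10 = 27/100
  d_1[4] = 2/5*3/20 + 0*1/4 + 1/5*1/20 + 2/5*9/20 = 1/4
d_1 = (1=7/25, 2=1/5, 3=27/100, 4=1/4)
  d_2[1] = 7/25*1/5 + 1/5*1/5 + 27/100*1/5 + 1/4*2/5 = 1/4
  d_2[2] = 7/25*3/20 + 1/5*2/5 + 27/100*3/5 + 1/4*1/20 = 593/2000
  d_2[3] = 7/25*1/2 + 1/5*3/20 + 27/100*3/20 + 1/4*1/10 = 471/2000
  d_2[4] = 7/25*3/20 + 1/5*1/4 + 27/100*1/20 + 1/4*9/20 = 109/500
d_2 = (1=1/4, 2=593/2000, 3=471/2000, 4=109/500)
  d_3[1] = 1/4*1/5 + 593/2000*1/5 + 471/2000*1/5 + 109/500*2/5 = 609/2500
  d_3[2] = 1/4*3/20 + 593/2000*2/5 + 471/2000*3/5 + 109/500*1/20 = 3083/10000
  d_3[3] = 1/4*1/2 + 593/2000*3/20 + 471/2000*3/20 + 109/500*1/10 = 1133/5000
  d_3[4] = 1/4*3/20 + 593/2000*1/4 + 471/2000*1/20 + 109/500*9/20 = 443/2000
d_3 = (1=609/2500, 2=3083/10000, 3=1133/5000, 4=443/2000)

Answer: 609/2500 3083/10000 1133/5000 443/2000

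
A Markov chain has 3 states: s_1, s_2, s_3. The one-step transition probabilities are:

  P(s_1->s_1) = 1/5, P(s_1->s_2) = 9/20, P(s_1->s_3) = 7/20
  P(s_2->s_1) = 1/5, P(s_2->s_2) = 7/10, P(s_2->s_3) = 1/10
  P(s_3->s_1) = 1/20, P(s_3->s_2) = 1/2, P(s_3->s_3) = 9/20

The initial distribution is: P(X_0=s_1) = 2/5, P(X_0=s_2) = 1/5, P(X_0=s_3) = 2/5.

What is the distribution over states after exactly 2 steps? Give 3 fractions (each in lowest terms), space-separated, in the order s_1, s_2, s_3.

Answer: 149/1000 597/1000 127/500

Derivation:
Propagating the distribution step by step (d_{t+1} = d_t * P):
d_0 = (s_1=2/5, s_2=1/5, s_3=2/5)
  d_1[s_1] = 2/5*1/5 + 1/5*1/5 + 2/5*1/20 = 7/50
  d_1[s_2] = 2/5*9/20 + 1/5*7/10 + 2/5*1/2 = 13/25
  d_1[s_3] = 2/5*7/20 + 1/5*1/10 + 2/5*9/20 = 17/50
d_1 = (s_1=7/50, s_2=13/25, s_3=17/50)
  d_2[s_1] = 7/50*1/5 + 13/25*1/5 + 17/50*1/20 = 149/1000
  d_2[s_2] = 7/50*9/20 + 13/25*7/10 + 17/50*1/2 = 597/1000
  d_2[s_3] = 7/50*7/20 + 13/25*1/10 + 17/50*9/20 = 127/500
d_2 = (s_1=149/1000, s_2=597/1000, s_3=127/500)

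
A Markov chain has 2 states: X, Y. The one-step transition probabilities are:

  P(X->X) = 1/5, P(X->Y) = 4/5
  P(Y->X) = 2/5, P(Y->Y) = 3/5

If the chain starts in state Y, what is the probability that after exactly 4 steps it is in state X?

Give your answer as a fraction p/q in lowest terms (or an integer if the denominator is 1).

Answer: 208/625

Derivation:
Computing P^4 by repeated multiplication:
P^1 =
  X: [1/5, 4/5]
  Y: [2/5, 3/5]
P^2 =
  X: [9/25, 16/25]
  Y: [8/25, 17/25]
P^3 =
  X: [41/125, 84/125]
  Y: [42/125, 83/125]
P^4 =
  X: [209/625, 416/625]
  Y: [208/625, 417/625]

(P^4)[Y -> X] = 208/625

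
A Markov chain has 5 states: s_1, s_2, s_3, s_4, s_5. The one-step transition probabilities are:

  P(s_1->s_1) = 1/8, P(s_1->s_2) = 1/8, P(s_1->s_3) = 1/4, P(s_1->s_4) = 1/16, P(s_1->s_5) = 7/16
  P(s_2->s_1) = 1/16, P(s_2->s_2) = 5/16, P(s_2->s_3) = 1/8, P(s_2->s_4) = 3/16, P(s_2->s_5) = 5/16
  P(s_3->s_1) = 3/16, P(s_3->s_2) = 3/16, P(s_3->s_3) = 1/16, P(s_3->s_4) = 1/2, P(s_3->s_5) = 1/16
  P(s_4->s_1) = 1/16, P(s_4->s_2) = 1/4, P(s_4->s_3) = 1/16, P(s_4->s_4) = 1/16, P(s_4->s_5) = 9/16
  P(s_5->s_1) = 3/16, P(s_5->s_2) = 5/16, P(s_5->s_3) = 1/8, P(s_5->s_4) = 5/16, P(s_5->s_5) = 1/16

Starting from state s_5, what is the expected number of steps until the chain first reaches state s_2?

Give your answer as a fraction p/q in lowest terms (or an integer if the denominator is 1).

Let h_i = expected steps to first reach s_2 from state i.
Boundary: h_s_2 = 0.
First-step equations for the other states:
  h_s_1 = 1 + 1/8*h_s_1 + 1/8*h_s_2 + 1/4*h_s_3 + 1/16*h_s_4 + 7/16*h_s_5
  h_s_3 = 1 + 3/16*h_s_1 + 3/16*h_s_2 + 1/16*h_s_3 + 1/2*h_s_4 + 1/16*h_s_5
  h_s_4 = 1 + 1/16*h_s_1 + 1/4*h_s_2 + 1/16*h_s_3 + 1/16*h_s_4 + 9/16*h_s_5
  h_s_5 = 1 + 3/16*h_s_1 + 5/16*h_s_2 + 1/8*h_s_3 + 5/16*h_s_4 + 1/16*h_s_5

Substituting h_s_2 = 0 and rearranging gives the linear system (I - Q) h = 1:
  [7/8, -1/4, -1/16, -7/16] . (h_s_1, h_s_3, h_s_4, h_s_5) = 1
  [-3/16, 15/16, -1/2, -1/16] . (h_s_1, h_s_3, h_s_4, h_s_5) = 1
  [-1/16, -1/16, 15/16, -9/16] . (h_s_1, h_s_3, h_s_4, h_s_5) = 1
  [-3/16, -1/8, -5/16, 15/16] . (h_s_1, h_s_3, h_s_4, h_s_5) = 1

Solving yields:
  h_s_1 = 108192/23251
  h_s_3 = 102464/23251
  h_s_4 = 93632/23251
  h_s_5 = 91312/23251

Starting state is s_5, so the expected hitting time is h_s_5 = 91312/23251.

Answer: 91312/23251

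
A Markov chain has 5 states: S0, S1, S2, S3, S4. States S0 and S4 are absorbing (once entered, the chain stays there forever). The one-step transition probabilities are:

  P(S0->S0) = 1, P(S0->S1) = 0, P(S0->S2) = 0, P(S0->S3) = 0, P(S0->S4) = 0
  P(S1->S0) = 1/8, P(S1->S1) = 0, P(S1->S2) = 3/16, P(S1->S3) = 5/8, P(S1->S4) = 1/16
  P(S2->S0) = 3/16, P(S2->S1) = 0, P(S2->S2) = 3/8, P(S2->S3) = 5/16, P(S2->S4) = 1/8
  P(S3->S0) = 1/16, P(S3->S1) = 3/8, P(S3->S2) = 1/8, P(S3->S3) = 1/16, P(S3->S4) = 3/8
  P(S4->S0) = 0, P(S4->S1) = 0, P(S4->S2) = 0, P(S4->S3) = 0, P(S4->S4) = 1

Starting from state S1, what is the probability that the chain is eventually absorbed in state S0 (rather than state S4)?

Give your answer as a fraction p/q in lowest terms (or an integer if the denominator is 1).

Let a_i = P(absorbed in S0 | start in state i).
Boundary conditions: a_S0 = 1, a_S4 = 0.
For each transient state i, a_i = sum_j P(i->j) * a_j:
  a_S1 = 1/8*a_S0 + 0*a_S1 + 3/16*a_S2 + 5/8*a_S3 + 1/16*a_S4
  a_S2 = 3/16*a_S0 + 0*a_S1 + 3/8*a_S2 + 5/16*a_S3 + 1/8*a_S4
  a_S3 = 1/16*a_S0 + 3/8*a_S1 + 1/8*a_S2 + 1/16*a_S3 + 3/8*a_S4

Substituting a_S0 = 1 and a_S4 = 0, rearrange to (I - Q) a = r where r[i] = P(i -> S0):
  [1, -3/16, -5/8] . (a_S1, a_S2, a_S3) = 1/8
  [0, 5/8, -5/16] . (a_S1, a_S2, a_S3) = 3/16
  [-3/8, -1/8, 15/16] . (a_S1, a_S2, a_S3) = 1/16

Solving yields:
  a_S1 = 59/155
  a_S2 = 68/155
  a_S3 = 43/155

Starting state is S1, so the absorption probability is a_S1 = 59/155.

Answer: 59/155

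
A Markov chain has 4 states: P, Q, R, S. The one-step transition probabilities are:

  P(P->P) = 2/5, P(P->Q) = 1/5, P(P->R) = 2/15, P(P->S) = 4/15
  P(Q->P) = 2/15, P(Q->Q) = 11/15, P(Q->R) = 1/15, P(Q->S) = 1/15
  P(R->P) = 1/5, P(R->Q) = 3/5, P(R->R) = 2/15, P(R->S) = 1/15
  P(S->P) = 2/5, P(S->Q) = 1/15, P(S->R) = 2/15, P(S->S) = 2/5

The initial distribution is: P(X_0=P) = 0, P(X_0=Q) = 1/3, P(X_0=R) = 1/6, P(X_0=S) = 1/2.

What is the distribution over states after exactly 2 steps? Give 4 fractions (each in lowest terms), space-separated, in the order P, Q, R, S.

Propagating the distribution step by step (d_{t+1} = d_t * P):
d_0 = (P=0, Q=1/3, R=1/6, S=1/2)
  d_1[P] = 0*2/5 + 1/3*2/15 + 1/6*1/5 + 1/2*2/5 = 5/18
  d_1[Q] = 0*1/5 + 1/3*11/15 + 1/6*3/5 + 1/2*1/15 = 17/45
  d_1[R] = 0*2/15 + 1/3*1/15 + 1/6*2/15 + 1/2*2/15 = 1/9
  d_1[S] = 0*4/15 + 1/3*1/15 + 1/6*1/15 + 1/2*2/5 = 7/30
d_1 = (P=5/18, Q=17/45, R=1/9, S=7/30)
  d_2[P] = 5/18*2/5 + 17/45*2/15 + 1/9*1/5 + 7/30*2/5 = 187/675
  d_2[Q] = 5/18*1/5 + 17/45*11/15 + 1/9*3/5 + 7/30*1/15 = 56/135
  d_2[R] = 5/18*2/15 + 17/45*1/15 + 1/9*2/15 + 7/30*2/15 = 73/675
  d_2[S] = 5/18*4/15 + 17/45*1/15 + 1/9*1/15 + 7/30*2/5 = 1/5
d_2 = (P=187/675, Q=56/135, R=73/675, S=1/5)

Answer: 187/675 56/135 73/675 1/5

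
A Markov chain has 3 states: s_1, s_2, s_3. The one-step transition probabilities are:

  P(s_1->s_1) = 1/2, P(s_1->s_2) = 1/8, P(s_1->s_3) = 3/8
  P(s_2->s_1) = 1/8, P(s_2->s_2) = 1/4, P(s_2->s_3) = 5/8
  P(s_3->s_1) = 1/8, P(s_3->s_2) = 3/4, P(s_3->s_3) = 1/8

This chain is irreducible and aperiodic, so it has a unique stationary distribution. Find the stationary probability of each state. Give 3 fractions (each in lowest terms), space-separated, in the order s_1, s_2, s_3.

The stationary distribution satisfies pi = pi * P, i.e.:
  pi_s_1 = 1/2*pi_s_1 + 1/8*pi_s_2 + 1/8*pi_s_3
  pi_s_2 = 1/8*pi_s_1 + 1/4*pi_s_2 + 3/4*pi_s_3
  pi_s_3 = 3/8*pi_s_1 + 5/8*pi_s_2 + 1/8*pi_s_3
with normalization: pi_s_1 + pi_s_2 + pi_s_3 = 1.

Using the first 2 balance equations plus normalization, the linear system A*pi = b is:
  [-1/2, 1/8, 1/8] . pi = 0
  [1/8, -3/4, 3/4] . pi = 0
  [1, 1, 1] . pi = 1

Solving yields:
  pi_s_1 = 1/5
  pi_s_2 = 5/12
  pi_s_3 = 23/60

Verification (pi * P):
  1/5*1/2 + 5/12*1/8 + 23/60*1/8 = 1/5 = pi_s_1  (ok)
  1/5*1/8 + 5/12*1/4 + 23/60*3/4 = 5/12 = pi_s_2  (ok)
  1/5*3/8 + 5/12*5/8 + 23/60*1/8 = 23/60 = pi_s_3  (ok)

Answer: 1/5 5/12 23/60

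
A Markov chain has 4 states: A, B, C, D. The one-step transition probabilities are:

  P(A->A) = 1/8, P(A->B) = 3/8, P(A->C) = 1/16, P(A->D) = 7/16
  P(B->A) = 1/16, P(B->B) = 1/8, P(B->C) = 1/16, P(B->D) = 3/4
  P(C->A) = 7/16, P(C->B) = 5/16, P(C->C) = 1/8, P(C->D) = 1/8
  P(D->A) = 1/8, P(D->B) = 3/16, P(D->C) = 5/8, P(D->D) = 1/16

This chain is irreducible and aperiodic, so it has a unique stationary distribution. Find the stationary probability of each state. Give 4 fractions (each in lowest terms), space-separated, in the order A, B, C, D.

The stationary distribution satisfies pi = pi * P, i.e.:
  pi_A = 1/8*pi_A + 1/16*pi_B + 7/16*pi_C + 1/8*pi_D
  pi_B = 3/8*pi_A + 1/8*pi_B + 5/16*pi_C + 3/16*pi_D
  pi_C = 1/16*pi_A + 1/16*pi_B + 1/8*pi_C + 5/8*pi_D
  pi_D = 7/16*pi_A + 3/4*pi_B + 1/8*pi_C + 1/16*pi_D
with normalization: pi_A + pi_B + pi_C + pi_D = 1.

Using the first 3 balance equations plus normalization, the linear system A*pi = b is:
  [-7/8, 1/16, 7/16, 1/8] . pi = 0
  [3/8, -7/8, 5/16, 3/16] . pi = 0
  [1/16, 1/16, -7/8, 5/8] . pi = 0
  [1, 1, 1, 1] . pi = 1

Solving yields:
  pi_A = 295/1554
  pi_B = 373/1554
  pi_C = 397/1554
  pi_D = 163/518

Verification (pi * P):
  295/1554*1/8 + 373/1554*1/16 + 397/1554*7/16 + 163/518*1/8 = 295/1554 = pi_A  (ok)
  295/1554*3/8 + 373/1554*1/8 + 397/1554*5/16 + 163/518*3/16 = 373/1554 = pi_B  (ok)
  295/1554*1/16 + 373/1554*1/16 + 397/1554*1/8 + 163/518*5/8 = 397/1554 = pi_C  (ok)
  295/1554*7/16 + 373/1554*3/4 + 397/1554*1/8 + 163/518*1/16 = 163/518 = pi_D  (ok)

Answer: 295/1554 373/1554 397/1554 163/518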